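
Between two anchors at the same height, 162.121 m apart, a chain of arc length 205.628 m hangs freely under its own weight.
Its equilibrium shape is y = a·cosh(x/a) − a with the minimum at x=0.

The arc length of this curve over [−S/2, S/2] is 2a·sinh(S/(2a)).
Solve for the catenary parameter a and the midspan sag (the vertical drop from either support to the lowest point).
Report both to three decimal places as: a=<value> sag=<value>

a=66.309 sag=56.033

seed: a₀ = √(S³/(24(L−S))) = √(162.121³/(24·43.507)) = 63.881296
iter 1: u=1.268924  f(a)=+3.640e+00  f'(a)=-1.594e+00  a ← 63.881296 − (+3.640e+00/-1.594e+00) = 66.164236
iter 2: u=1.225141  f(a)=+2.042e-01  f'(a)=-1.420e+00  a ← 66.164236 − (+2.042e-01/-1.420e+00) = 66.308049
iter 3: u=1.222484  f(a)=+7.275e-04  f'(a)=-1.410e+00  a ← 66.308049 − (+7.275e-04/-1.410e+00) = 66.308565
iter 4: u=1.222474  f(a)=+9.302e-09  f'(a)=-1.410e+00  a ← 66.308565 − (+9.302e-09/-1.410e+00) = 66.308565
iter 5: u=1.222474  f(a)=+0.000e+00  f'(a)=-1.410e+00  a ← 66.308565 − (+0.000e+00/-1.410e+00) = 66.308565
converged: |Δa| < 1e-12 after 5 iterations
sag = a·(cosh(S/(2a)) − 1) = 66.308565·(cosh(1.222474) − 1) = 56.033351
T_max/T_min = cosh(S/(2a)) = 1.845039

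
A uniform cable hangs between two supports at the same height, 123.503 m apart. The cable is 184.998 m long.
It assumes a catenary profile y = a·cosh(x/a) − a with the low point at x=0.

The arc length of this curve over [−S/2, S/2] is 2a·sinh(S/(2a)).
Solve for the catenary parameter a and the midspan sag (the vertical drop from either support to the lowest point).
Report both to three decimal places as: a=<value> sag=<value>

seed: a₀ = √(S³/(24(L−S))) = √(123.503³/(24·61.495)) = 35.726522
iter 1: u=1.728450  f(a)=+9.867e+00  f'(a)=-4.587e+00  a ← 35.726522 − (+9.867e+00/-4.587e+00) = 37.877632
iter 2: u=1.630289  f(a)=+9.614e-01  f'(a)=-3.733e+00  a ← 37.877632 − (+9.614e-01/-3.733e+00) = 38.135178
iter 3: u=1.619279  f(a)=+1.130e-02  f'(a)=-3.646e+00  a ← 38.135178 − (+1.130e-02/-3.646e+00) = 38.138278
iter 4: u=1.619148  f(a)=+1.603e-06  f'(a)=-3.645e+00  a ← 38.138278 − (+1.603e-06/-3.645e+00) = 38.138279
iter 5: u=1.619148  f(a)=+5.684e-14  f'(a)=-3.645e+00  a ← 38.138279 − (+5.684e-14/-3.645e+00) = 38.138279
converged: |Δa| < 1e-12 after 5 iterations
sag = a·(cosh(S/(2a)) − 1) = 38.138279·(cosh(1.619148) − 1) = 61.914674
T_max/T_min = cosh(S/(2a)) = 2.623426

a=38.138 sag=61.915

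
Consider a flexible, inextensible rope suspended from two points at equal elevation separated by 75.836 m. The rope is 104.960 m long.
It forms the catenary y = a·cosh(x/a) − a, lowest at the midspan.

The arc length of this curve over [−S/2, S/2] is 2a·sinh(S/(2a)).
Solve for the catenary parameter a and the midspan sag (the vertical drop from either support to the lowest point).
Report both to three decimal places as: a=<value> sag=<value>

seed: a₀ = √(S³/(24(L−S))) = √(75.836³/(24·29.124)) = 24.979400
iter 1: u=1.517971  f(a)=+3.546e+00  f'(a)=-2.915e+00  a ← 24.979400 − (+3.546e+00/-2.915e+00) = 26.195577
iter 2: u=1.447496  f(a)=+2.754e-01  f'(a)=-2.479e+00  a ← 26.195577 − (+2.754e-01/-2.479e+00) = 26.306685
iter 3: u=1.441383  f(a)=+1.970e-03  f'(a)=-2.443e+00  a ← 26.306685 − (+1.970e-03/-2.443e+00) = 26.307492
iter 4: u=1.441338  f(a)=+1.025e-07  f'(a)=-2.443e+00  a ← 26.307492 − (+1.025e-07/-2.443e+00) = 26.307492
iter 5: u=1.441338  f(a)=+0.000e+00  f'(a)=-2.443e+00  a ← 26.307492 − (+0.000e+00/-2.443e+00) = 26.307492
converged: |Δa| < 1e-12 after 5 iterations
sag = a·(cosh(S/(2a)) − 1) = 26.307492·(cosh(1.441338) − 1) = 32.397146
T_max/T_min = cosh(S/(2a)) = 2.231480

a=26.307 sag=32.397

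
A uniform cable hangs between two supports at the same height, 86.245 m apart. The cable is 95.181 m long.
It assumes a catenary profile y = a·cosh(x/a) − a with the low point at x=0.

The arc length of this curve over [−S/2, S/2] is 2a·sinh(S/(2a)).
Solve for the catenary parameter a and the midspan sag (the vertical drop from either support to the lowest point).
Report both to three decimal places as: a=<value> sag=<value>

seed: a₀ = √(S³/(24(L−S))) = √(86.245³/(24·8.936)) = 54.691985
iter 1: u=0.788461  f(a)=+2.819e-01  f'(a)=-3.475e-01  a ← 54.691985 − (+2.819e-01/-3.475e-01) = 55.503128
iter 2: u=0.776938  f(a)=+6.394e-03  f'(a)=-3.319e-01  a ← 55.503128 − (+6.394e-03/-3.319e-01) = 55.522390
iter 3: u=0.776669  f(a)=+3.459e-06  f'(a)=-3.316e-01  a ← 55.522390 − (+3.459e-06/-3.316e-01) = 55.522401
iter 4: u=0.776669  f(a)=+1.009e-12  f'(a)=-3.316e-01  a ← 55.522401 − (+1.009e-12/-3.316e-01) = 55.522401
converged: |Δa| < 1e-12 after 4 iterations
sag = a·(cosh(S/(2a)) − 1) = 55.522401·(cosh(0.776669) − 1) = 17.604835
T_max/T_min = cosh(S/(2a)) = 1.317076

a=55.522 sag=17.605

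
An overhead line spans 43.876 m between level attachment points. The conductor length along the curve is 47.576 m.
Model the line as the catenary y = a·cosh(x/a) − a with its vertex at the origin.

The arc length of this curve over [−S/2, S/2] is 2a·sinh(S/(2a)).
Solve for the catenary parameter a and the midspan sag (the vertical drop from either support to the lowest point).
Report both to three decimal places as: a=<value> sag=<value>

seed: a₀ = √(S³/(24(L−S))) = √(43.876³/(24·3.700)) = 30.841398
iter 1: u=0.711317  f(a)=+9.474e-02  f'(a)=-2.523e-01  a ← 30.841398 − (+9.474e-02/-2.523e-01) = 31.216907
iter 2: u=0.702760  f(a)=+1.758e-03  f'(a)=-2.430e-01  a ← 31.216907 − (+1.758e-03/-2.430e-01) = 31.224141
iter 3: u=0.702597  f(a)=+6.308e-07  f'(a)=-2.428e-01  a ← 31.224141 − (+6.308e-07/-2.428e-01) = 31.224144
iter 4: u=0.702597  f(a)=+8.527e-14  f'(a)=-2.428e-01  a ← 31.224144 − (+8.527e-14/-2.428e-01) = 31.224144
converged: |Δa| < 1e-12 after 4 iterations
sag = a·(cosh(S/(2a)) − 1) = 31.224144·(cosh(0.702597) − 1) = 8.029087
T_max/T_min = cosh(S/(2a)) = 1.257144

a=31.224 sag=8.029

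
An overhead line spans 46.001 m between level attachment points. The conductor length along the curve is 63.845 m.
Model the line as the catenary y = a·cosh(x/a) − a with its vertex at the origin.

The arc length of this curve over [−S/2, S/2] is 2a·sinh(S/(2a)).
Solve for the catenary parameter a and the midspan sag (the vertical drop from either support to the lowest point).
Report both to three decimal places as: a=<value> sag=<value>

seed: a₀ = √(S³/(24(L−S))) = √(46.001³/(24·17.844)) = 15.076453
iter 1: u=1.525591  f(a)=+2.195e+00  f'(a)=-2.966e+00  a ← 15.076453 − (+2.195e+00/-2.966e+00) = 15.816670
iter 2: u=1.454194  f(a)=+1.720e-01  f'(a)=-2.518e+00  a ← 15.816670 − (+1.720e-01/-2.518e+00) = 15.885003
iter 3: u=1.447938  f(a)=+1.255e-03  f'(a)=-2.481e+00  a ← 15.885003 − (+1.255e-03/-2.481e+00) = 15.885509
iter 4: u=1.447892  f(a)=+6.787e-08  f'(a)=-2.481e+00  a ← 15.885509 − (+6.787e-08/-2.481e+00) = 15.885509
iter 5: u=1.447892  f(a)=-7.105e-15  f'(a)=-2.481e+00  a ← 15.885509 − (-7.105e-15/-2.481e+00) = 15.885509
converged: |Δa| < 1e-12 after 5 iterations
sag = a·(cosh(S/(2a)) − 1) = 15.885509·(cosh(1.447892) − 1) = 19.771123
T_max/T_min = cosh(S/(2a)) = 2.244601

a=15.886 sag=19.771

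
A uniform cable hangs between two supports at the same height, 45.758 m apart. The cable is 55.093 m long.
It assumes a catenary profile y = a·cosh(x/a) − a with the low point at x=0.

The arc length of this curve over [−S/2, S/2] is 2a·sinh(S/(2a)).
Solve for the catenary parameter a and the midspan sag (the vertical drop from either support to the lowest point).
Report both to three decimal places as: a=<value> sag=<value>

a=21.285 sag=13.527

seed: a₀ = √(S³/(24(L−S))) = √(45.758³/(24·9.335)) = 20.679392
iter 1: u=1.106367  f(a)=+5.883e-01  f'(a)=-1.018e+00  a ← 20.679392 − (+5.883e-01/-1.018e+00) = 21.257091
iter 2: u=1.076300  f(a)=+2.555e-02  f'(a)=-9.316e-01  a ← 21.257091 − (+2.555e-02/-9.316e-01) = 21.284519
iter 3: u=1.074913  f(a)=+5.305e-05  f'(a)=-9.277e-01  a ← 21.284519 − (+5.305e-05/-9.277e-01) = 21.284577
iter 4: u=1.074910  f(a)=+2.298e-10  f'(a)=-9.277e-01  a ← 21.284577 − (+2.298e-10/-9.277e-01) = 21.284577
iter 5: u=1.074910  f(a)=-1.421e-14  f'(a)=-9.277e-01  a ← 21.284577 − (-1.421e-14/-9.277e-01) = 21.284577
converged: |Δa| < 1e-12 after 5 iterations
sag = a·(cosh(S/(2a)) − 1) = 21.284577·(cosh(1.074910) − 1) = 13.526957
T_max/T_min = cosh(S/(2a)) = 1.635529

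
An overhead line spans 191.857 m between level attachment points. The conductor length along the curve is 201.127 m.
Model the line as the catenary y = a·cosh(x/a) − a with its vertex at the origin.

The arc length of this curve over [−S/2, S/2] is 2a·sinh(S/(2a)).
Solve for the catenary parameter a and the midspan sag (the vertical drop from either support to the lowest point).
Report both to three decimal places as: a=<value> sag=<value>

seed: a₀ = √(S³/(24(L−S))) = √(191.857³/(24·9.270)) = 178.164423
iter 1: u=0.538427  f(a)=+1.353e-01  f'(a)=-1.071e-01  a ← 178.164423 − (+1.353e-01/-1.071e-01) = 179.427632
iter 2: u=0.534636  f(a)=+1.452e-03  f'(a)=-1.048e-01  a ← 179.427632 − (+1.452e-03/-1.048e-01) = 179.441489
iter 3: u=0.534595  f(a)=+1.714e-07  f'(a)=-1.048e-01  a ← 179.441489 − (+1.714e-07/-1.048e-01) = 179.441490
iter 4: u=0.534595  f(a)=+0.000e+00  f'(a)=-1.048e-01  a ← 179.441490 − (+0.000e+00/-1.048e-01) = 179.441490
converged: |Δa| < 1e-12 after 4 iterations
sag = a·(cosh(S/(2a)) − 1) = 179.441490·(cosh(0.534595) − 1) = 26.257965
T_max/T_min = cosh(S/(2a)) = 1.146332

a=179.441 sag=26.258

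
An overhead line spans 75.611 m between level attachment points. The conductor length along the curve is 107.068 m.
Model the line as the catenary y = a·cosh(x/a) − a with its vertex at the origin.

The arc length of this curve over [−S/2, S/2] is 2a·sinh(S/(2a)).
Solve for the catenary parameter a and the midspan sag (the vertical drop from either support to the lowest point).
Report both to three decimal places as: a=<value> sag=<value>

seed: a₀ = √(S³/(24(L−S))) = √(75.611³/(24·31.457)) = 23.928375
iter 1: u=1.579944  f(a)=+4.168e+00  f'(a)=-3.347e+00  a ← 23.928375 − (+4.168e+00/-3.347e+00) = 25.173657
iter 2: u=1.501788  f(a)=+3.475e-01  f'(a)=-2.810e+00  a ← 25.173657 − (+3.475e-01/-2.810e+00) = 25.297303
iter 3: u=1.494448  f(a)=+2.900e-03  f'(a)=-2.763e+00  a ← 25.297303 − (+2.900e-03/-2.763e+00) = 25.298352
iter 4: u=1.494386  f(a)=+2.058e-07  f'(a)=-2.763e+00  a ← 25.298352 − (+2.058e-07/-2.763e+00) = 25.298352
iter 5: u=1.494386  f(a)=-1.421e-14  f'(a)=-2.763e+00  a ← 25.298352 − (-1.421e-14/-2.763e+00) = 25.298352
converged: |Δa| < 1e-12 after 5 iterations
sag = a·(cosh(S/(2a)) − 1) = 25.298352·(cosh(1.494386) − 1) = 33.912253
T_max/T_min = cosh(S/(2a)) = 2.340493

a=25.298 sag=33.912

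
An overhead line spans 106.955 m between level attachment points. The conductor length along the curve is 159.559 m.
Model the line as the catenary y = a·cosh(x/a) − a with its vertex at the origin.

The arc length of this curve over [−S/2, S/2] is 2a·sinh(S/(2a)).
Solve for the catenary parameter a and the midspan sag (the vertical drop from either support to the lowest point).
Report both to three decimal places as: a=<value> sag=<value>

seed: a₀ = √(S³/(24(L−S))) = √(106.955³/(24·52.604)) = 31.130538
iter 1: u=1.717847  f(a)=+8.330e+00  f'(a)=-4.488e+00  a ← 31.130538 − (+8.330e+00/-4.488e+00) = 32.986632
iter 2: u=1.621187  f(a)=+8.031e-01  f'(a)=-3.661e+00  a ← 32.986632 − (+8.031e-01/-3.661e+00) = 33.206024
iter 3: u=1.610476  f(a)=+9.225e-03  f'(a)=-3.577e+00  a ← 33.206024 − (+9.225e-03/-3.577e+00) = 33.208603
iter 4: u=1.610351  f(a)=+1.248e-06  f'(a)=-3.576e+00  a ← 33.208603 − (+1.248e-06/-3.576e+00) = 33.208603
iter 5: u=1.610351  f(a)=+2.842e-14  f'(a)=-3.576e+00  a ← 33.208603 − (+2.842e-14/-3.576e+00) = 33.208603
converged: |Δa| < 1e-12 after 5 iterations
sag = a·(cosh(S/(2a)) − 1) = 33.208603·(cosh(1.610351) − 1) = 53.206557
T_max/T_min = cosh(S/(2a)) = 2.602192

a=33.209 sag=53.207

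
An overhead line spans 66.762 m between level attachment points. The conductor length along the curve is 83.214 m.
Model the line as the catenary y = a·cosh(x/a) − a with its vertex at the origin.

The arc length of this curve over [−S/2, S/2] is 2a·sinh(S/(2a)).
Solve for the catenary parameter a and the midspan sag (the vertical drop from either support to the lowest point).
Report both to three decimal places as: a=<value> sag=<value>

seed: a₀ = √(S³/(24(L−S))) = √(66.762³/(24·16.452)) = 27.452319
iter 1: u=1.215963  f(a)=+1.260e+00  f'(a)=-1.385e+00  a ← 27.452319 − (+1.260e+00/-1.385e+00) = 28.361770
iter 2: u=1.176972  f(a)=+6.532e-02  f'(a)=-1.245e+00  a ← 28.361770 − (+6.532e-02/-1.245e+00) = 28.414230
iter 3: u=1.174799  f(a)=+1.968e-04  f'(a)=-1.238e+00  a ← 28.414230 − (+1.968e-04/-1.238e+00) = 28.414389
iter 4: u=1.174792  f(a)=+1.798e-09  f'(a)=-1.238e+00  a ← 28.414389 − (+1.798e-09/-1.238e+00) = 28.414389
iter 5: u=1.174792  f(a)=+2.842e-14  f'(a)=-1.238e+00  a ← 28.414389 − (+2.842e-14/-1.238e+00) = 28.414389
converged: |Δa| < 1e-12 after 5 iterations
sag = a·(cosh(S/(2a)) − 1) = 28.414389·(cosh(1.174792) − 1) = 21.969338
T_max/T_min = cosh(S/(2a)) = 1.773176

a=28.414 sag=21.969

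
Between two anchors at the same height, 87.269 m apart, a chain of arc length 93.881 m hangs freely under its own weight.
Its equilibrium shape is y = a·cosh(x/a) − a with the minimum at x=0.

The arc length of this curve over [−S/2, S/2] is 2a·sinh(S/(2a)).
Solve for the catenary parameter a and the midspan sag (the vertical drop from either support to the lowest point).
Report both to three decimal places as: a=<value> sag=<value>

seed: a₀ = √(S³/(24(L−S))) = √(87.269³/(24·6.612)) = 64.716937
iter 1: u=0.674236  f(a)=+1.519e-01  f'(a)=-2.138e-01  a ← 64.716937 − (+1.519e-01/-2.138e-01) = 65.427612
iter 2: u=0.666913  f(a)=+2.539e-03  f'(a)=-2.067e-01  a ← 65.427612 − (+2.539e-03/-2.067e-01) = 65.439895
iter 3: u=0.666787  f(a)=+7.357e-07  f'(a)=-2.066e-01  a ← 65.439895 − (+7.357e-07/-2.066e-01) = 65.439899
iter 4: u=0.666787  f(a)=+7.105e-14  f'(a)=-2.066e-01  a ← 65.439899 − (+7.105e-14/-2.066e-01) = 65.439899
converged: |Δa| < 1e-12 after 4 iterations
sag = a·(cosh(S/(2a)) − 1) = 65.439899·(cosh(0.666787) − 1) = 15.094509
T_max/T_min = cosh(S/(2a)) = 1.230662

a=65.440 sag=15.095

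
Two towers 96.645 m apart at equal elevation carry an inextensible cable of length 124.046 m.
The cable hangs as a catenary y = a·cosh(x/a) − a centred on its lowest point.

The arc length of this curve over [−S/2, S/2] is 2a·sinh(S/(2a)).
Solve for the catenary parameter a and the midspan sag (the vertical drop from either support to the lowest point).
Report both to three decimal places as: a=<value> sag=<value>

a=38.532 sag=34.486

seed: a₀ = √(S³/(24(L−S))) = √(96.645³/(24·27.401)) = 37.049321
iter 1: u=1.304275  f(a)=+2.427e+00  f'(a)=-1.747e+00  a ← 37.049321 − (+2.427e+00/-1.747e+00) = 38.439077
iter 2: u=1.257119  f(a)=+1.433e-01  f'(a)=-1.546e+00  a ← 38.439077 − (+1.433e-01/-1.546e+00) = 38.531746
iter 3: u=1.254096  f(a)=+5.683e-04  f'(a)=-1.534e+00  a ← 38.531746 − (+5.683e-04/-1.534e+00) = 38.532116
iter 4: u=1.254084  f(a)=+9.021e-09  f'(a)=-1.534e+00  a ← 38.532116 − (+9.021e-09/-1.534e+00) = 38.532116
iter 5: u=1.254084  f(a)=+1.421e-14  f'(a)=-1.534e+00  a ← 38.532116 − (+1.421e-14/-1.534e+00) = 38.532116
converged: |Δa| < 1e-12 after 5 iterations
sag = a·(cosh(S/(2a)) − 1) = 38.532116·(cosh(1.254084) − 1) = 34.485529
T_max/T_min = cosh(S/(2a)) = 1.894981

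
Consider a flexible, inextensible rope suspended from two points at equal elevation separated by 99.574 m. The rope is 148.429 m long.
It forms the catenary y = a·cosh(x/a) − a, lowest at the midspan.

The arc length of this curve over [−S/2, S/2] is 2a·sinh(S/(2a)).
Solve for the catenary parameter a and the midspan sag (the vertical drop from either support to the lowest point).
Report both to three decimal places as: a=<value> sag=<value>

a=30.950 sag=49.459

seed: a₀ = √(S³/(24(L−S))) = √(99.574³/(24·48.855)) = 29.017420
iter 1: u=1.715762  f(a)=+7.716e+00  f'(a)=-4.469e+00  a ← 29.017420 − (+7.716e+00/-4.469e+00) = 30.744173
iter 2: u=1.619396  f(a)=+7.424e-01  f'(a)=-3.647e+00  a ← 30.744173 − (+7.424e-01/-3.647e+00) = 30.947761
iter 3: u=1.608743  f(a)=+8.488e-03  f'(a)=-3.564e+00  a ← 30.947761 − (+8.488e-03/-3.564e+00) = 30.950143
iter 4: u=1.608619  f(a)=+1.138e-06  f'(a)=-3.563e+00  a ← 30.950143 − (+1.138e-06/-3.563e+00) = 30.950143
iter 5: u=1.608619  f(a)=+2.842e-14  f'(a)=-3.563e+00  a ← 30.950143 − (+2.842e-14/-3.563e+00) = 30.950143
converged: |Δa| < 1e-12 after 5 iterations
sag = a·(cosh(S/(2a)) − 1) = 30.950143·(cosh(1.608619) − 1) = 49.459454
T_max/T_min = cosh(S/(2a)) = 2.598036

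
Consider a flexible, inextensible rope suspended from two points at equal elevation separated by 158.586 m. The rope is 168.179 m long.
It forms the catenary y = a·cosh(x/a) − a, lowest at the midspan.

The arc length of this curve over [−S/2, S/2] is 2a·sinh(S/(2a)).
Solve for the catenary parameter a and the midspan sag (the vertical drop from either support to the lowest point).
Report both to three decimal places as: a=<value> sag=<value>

a=132.796 sag=24.385

seed: a₀ = √(S³/(24(L−S))) = √(158.586³/(24·9.593)) = 131.617739
iter 1: u=0.602449  f(a)=+1.756e-01  f'(a)=-1.511e-01  a ← 131.617739 − (+1.756e-01/-1.511e-01) = 132.779640
iter 2: u=0.597177  f(a)=+2.352e-03  f'(a)=-1.471e-01  a ← 132.779640 − (+2.352e-03/-1.471e-01) = 132.795631
iter 3: u=0.597105  f(a)=+4.349e-07  f'(a)=-1.471e-01  a ← 132.795631 − (+4.349e-07/-1.471e-01) = 132.795634
iter 4: u=0.597105  f(a)=+5.684e-14  f'(a)=-1.471e-01  a ← 132.795634 − (+5.684e-14/-1.471e-01) = 132.795634
converged: |Δa| < 1e-12 after 4 iterations
sag = a·(cosh(S/(2a)) − 1) = 132.795634·(cosh(0.597105) − 1) = 24.384913
T_max/T_min = cosh(S/(2a)) = 1.183627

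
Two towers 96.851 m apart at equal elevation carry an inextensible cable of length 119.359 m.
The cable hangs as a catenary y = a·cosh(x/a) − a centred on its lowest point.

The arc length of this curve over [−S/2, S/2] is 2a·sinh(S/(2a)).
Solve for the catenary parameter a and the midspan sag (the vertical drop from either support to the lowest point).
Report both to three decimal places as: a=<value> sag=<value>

a=42.368 sag=30.821

seed: a₀ = √(S³/(24(L−S))) = √(96.851³/(24·22.508)) = 41.009275
iter 1: u=1.180843  f(a)=+1.622e+00  f'(a)=-1.259e+00  a ← 41.009275 − (+1.622e+00/-1.259e+00) = 42.298312
iter 2: u=1.144857  f(a)=+7.964e-02  f'(a)=-1.138e+00  a ← 42.298312 − (+7.964e-02/-1.138e+00) = 42.368303
iter 3: u=1.142965  f(a)=+2.138e-04  f'(a)=-1.132e+00  a ← 42.368303 − (+2.138e-04/-1.132e+00) = 42.368492
iter 4: u=1.142960  f(a)=+1.550e-09  f'(a)=-1.132e+00  a ← 42.368492 − (+1.550e-09/-1.132e+00) = 42.368492
iter 5: u=1.142960  f(a)=+2.842e-14  f'(a)=-1.132e+00  a ← 42.368492 − (+2.842e-14/-1.132e+00) = 42.368492
converged: |Δa| < 1e-12 after 5 iterations
sag = a·(cosh(S/(2a)) − 1) = 42.368492·(cosh(1.142960) − 1) = 30.821205
T_max/T_min = cosh(S/(2a)) = 1.727456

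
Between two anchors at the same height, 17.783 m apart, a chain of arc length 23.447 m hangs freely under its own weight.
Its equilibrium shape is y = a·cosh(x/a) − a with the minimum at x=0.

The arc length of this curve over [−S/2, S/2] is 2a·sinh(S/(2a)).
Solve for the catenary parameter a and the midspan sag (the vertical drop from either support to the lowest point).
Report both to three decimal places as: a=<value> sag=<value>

seed: a₀ = √(S³/(24(L−S))) = √(17.783³/(24·5.664)) = 6.431915
iter 1: u=1.382403  f(a)=+5.665e-01  f'(a)=-2.122e+00  a ← 6.431915 − (+5.665e-01/-2.122e+00) = 6.698930
iter 2: u=1.327302  f(a)=+3.719e-02  f'(a)=-1.851e+00  a ← 6.698930 − (+3.719e-02/-1.851e+00) = 6.719015
iter 3: u=1.323334  f(a)=+1.851e-04  f'(a)=-1.833e+00  a ← 6.719015 − (+1.851e-04/-1.833e+00) = 6.719116
iter 4: u=1.323314  f(a)=+4.639e-09  f'(a)=-1.833e+00  a ← 6.719116 − (+4.639e-09/-1.833e+00) = 6.719116
iter 5: u=1.323314  f(a)=+3.553e-15  f'(a)=-1.833e+00  a ← 6.719116 − (+3.553e-15/-1.833e+00) = 6.719116
converged: |Δa| < 1e-12 after 5 iterations
sag = a·(cosh(S/(2a)) − 1) = 6.719116·(cosh(1.323314) − 1) = 6.793359
T_max/T_min = cosh(S/(2a)) = 2.011049

a=6.719 sag=6.793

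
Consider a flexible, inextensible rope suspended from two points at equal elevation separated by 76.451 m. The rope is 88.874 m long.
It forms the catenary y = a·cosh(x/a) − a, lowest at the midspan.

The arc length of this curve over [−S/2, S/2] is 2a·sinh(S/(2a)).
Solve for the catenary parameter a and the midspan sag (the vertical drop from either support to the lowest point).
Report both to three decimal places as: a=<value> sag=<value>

a=39.623 sag=19.914

seed: a₀ = √(S³/(24(L−S))) = √(76.451³/(24·12.423)) = 38.712917
iter 1: u=0.987409  f(a)=+6.199e-01  f'(a)=-7.066e-01  a ← 38.712917 − (+6.199e-01/-7.066e-01) = 39.590164
iter 2: u=0.965530  f(a)=+2.170e-02  f'(a)=-6.579e-01  a ← 39.590164 − (+2.170e-02/-6.579e-01) = 39.623140
iter 3: u=0.964727  f(a)=+2.871e-05  f'(a)=-6.562e-01  a ← 39.623140 − (+2.871e-05/-6.562e-01) = 39.623184
iter 4: u=0.964726  f(a)=+5.041e-11  f'(a)=-6.562e-01  a ← 39.623184 − (+5.041e-11/-6.562e-01) = 39.623184
iter 5: u=0.964726  f(a)=+1.421e-14  f'(a)=-6.562e-01  a ← 39.623184 − (+1.421e-14/-6.562e-01) = 39.623184
converged: |Δa| < 1e-12 after 5 iterations
sag = a·(cosh(S/(2a)) − 1) = 39.623184·(cosh(0.964726) − 1) = 19.913726
T_max/T_min = cosh(S/(2a)) = 1.502578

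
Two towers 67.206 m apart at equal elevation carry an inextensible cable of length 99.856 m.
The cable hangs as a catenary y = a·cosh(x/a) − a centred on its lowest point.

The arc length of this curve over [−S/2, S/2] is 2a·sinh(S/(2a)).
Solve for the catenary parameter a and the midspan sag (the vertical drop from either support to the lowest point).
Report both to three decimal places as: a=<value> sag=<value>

a=20.981 sag=33.176

seed: a₀ = √(S³/(24(L−S))) = √(67.206³/(24·32.650)) = 19.681802
iter 1: u=1.707313  f(a)=+5.103e+00  f'(a)=-4.391e+00  a ← 19.681802 − (+5.103e+00/-4.391e+00) = 20.843809
iter 2: u=1.612133  f(a)=+4.868e-01  f'(a)=-3.590e+00  a ← 20.843809 − (+4.868e-01/-3.590e+00) = 20.979410
iter 3: u=1.601713  f(a)=+5.462e-03  f'(a)=-3.510e+00  a ← 20.979410 − (+5.462e-03/-3.510e+00) = 20.980967
iter 4: u=1.601594  f(a)=+7.049e-07  f'(a)=-3.509e+00  a ← 20.980967 − (+7.049e-07/-3.509e+00) = 20.980967
iter 5: u=1.601594  f(a)=+0.000e+00  f'(a)=-3.509e+00  a ← 20.980967 − (+0.000e+00/-3.509e+00) = 20.980967
converged: |Δa| < 1e-12 after 5 iterations
sag = a·(cosh(S/(2a)) − 1) = 20.980967·(cosh(1.601594) − 1) = 33.176269
T_max/T_min = cosh(S/(2a)) = 2.581255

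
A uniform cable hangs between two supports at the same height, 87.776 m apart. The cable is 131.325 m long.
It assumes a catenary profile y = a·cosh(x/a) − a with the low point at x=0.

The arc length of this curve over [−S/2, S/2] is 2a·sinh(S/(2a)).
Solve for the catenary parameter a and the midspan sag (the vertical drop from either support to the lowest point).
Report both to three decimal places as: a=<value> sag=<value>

seed: a₀ = √(S³/(24(L−S))) = √(87.776³/(24·43.549)) = 25.437180
iter 1: u=1.725348  f(a)=+6.961e+00  f'(a)=-4.558e+00  a ← 25.437180 − (+6.961e+00/-4.558e+00) = 26.964392
iter 2: u=1.627628  f(a)=+6.762e-01  f'(a)=-3.712e+00  a ← 26.964392 − (+6.762e-01/-3.712e+00) = 27.146557
iter 3: u=1.616706  f(a)=+7.895e-03  f'(a)=-3.626e+00  a ← 27.146557 − (+7.895e-03/-3.626e+00) = 27.148734
iter 4: u=1.616576  f(a)=+1.104e-06  f'(a)=-3.625e+00  a ← 27.148734 − (+1.104e-06/-3.625e+00) = 27.148735
iter 5: u=1.616576  f(a)=+2.842e-14  f'(a)=-3.625e+00  a ← 27.148735 − (+2.842e-14/-3.625e+00) = 27.148735
converged: |Δa| < 1e-12 after 5 iterations
sag = a·(cosh(S/(2a)) − 1) = 27.148735·(cosh(1.616576) − 1) = 43.904891
T_max/T_min = cosh(S/(2a)) = 2.617198

a=27.149 sag=43.905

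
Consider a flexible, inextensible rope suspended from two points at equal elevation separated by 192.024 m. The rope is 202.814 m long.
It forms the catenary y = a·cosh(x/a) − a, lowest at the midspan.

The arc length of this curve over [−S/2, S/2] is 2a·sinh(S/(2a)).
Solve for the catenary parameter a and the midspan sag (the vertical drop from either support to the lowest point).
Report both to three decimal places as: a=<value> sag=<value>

seed: a₀ = √(S³/(24(L−S))) = √(192.024³/(24·10.790)) = 165.354845
iter 1: u=0.580642  f(a)=+1.834e-01  f'(a)=-1.350e-01  a ← 165.354845 − (+1.834e-01/-1.350e-01) = 166.713441
iter 2: u=0.575910  f(a)=+2.284e-03  f'(a)=-1.316e-01  a ← 166.713441 − (+2.284e-03/-1.316e-01) = 166.730797
iter 3: u=0.575850  f(a)=+3.645e-07  f'(a)=-1.316e-01  a ← 166.730797 − (+3.645e-07/-1.316e-01) = 166.730800
iter 4: u=0.575850  f(a)=+2.842e-14  f'(a)=-1.316e-01  a ← 166.730800 − (+2.842e-14/-1.316e-01) = 166.730800
converged: |Δa| < 1e-12 after 4 iterations
sag = a·(cosh(S/(2a)) − 1) = 166.730800·(cosh(0.575850) − 1) = 28.416681
T_max/T_min = cosh(S/(2a)) = 1.170435

a=166.731 sag=28.417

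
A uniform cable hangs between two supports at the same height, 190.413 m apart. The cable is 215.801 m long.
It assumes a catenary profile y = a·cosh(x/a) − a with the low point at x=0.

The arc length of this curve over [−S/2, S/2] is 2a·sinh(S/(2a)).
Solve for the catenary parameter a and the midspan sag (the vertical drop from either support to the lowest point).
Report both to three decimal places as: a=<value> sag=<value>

a=108.511 sag=44.516

seed: a₀ = √(S³/(24(L−S))) = √(190.413³/(24·25.388)) = 106.444941
iter 1: u=0.894420  f(a)=+1.035e+00  f'(a)=-5.163e-01  a ← 106.444941 − (+1.035e+00/-5.163e-01) = 108.449775
iter 2: u=0.877886  f(a)=+2.997e-02  f'(a)=-4.868e-01  a ← 108.449775 − (+2.997e-02/-4.868e-01) = 108.511335
iter 3: u=0.877388  f(a)=+2.678e-05  f'(a)=-4.859e-01  a ← 108.511335 − (+2.678e-05/-4.859e-01) = 108.511390
iter 4: u=0.877387  f(a)=+2.140e-11  f'(a)=-4.859e-01  a ← 108.511390 − (+2.140e-11/-4.859e-01) = 108.511390
converged: |Δa| < 1e-12 after 4 iterations
sag = a·(cosh(S/(2a)) − 1) = 108.511390·(cosh(0.877387) − 1) = 44.515535
T_max/T_min = cosh(S/(2a)) = 1.410238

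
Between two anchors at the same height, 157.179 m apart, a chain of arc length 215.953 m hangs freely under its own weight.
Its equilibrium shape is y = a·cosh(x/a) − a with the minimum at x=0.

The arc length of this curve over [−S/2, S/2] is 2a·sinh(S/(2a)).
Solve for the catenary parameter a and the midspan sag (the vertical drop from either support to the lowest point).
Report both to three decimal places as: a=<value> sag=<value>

a=55.189 sag=66.074

seed: a₀ = √(S³/(24(L−S))) = √(157.179³/(24·58.774)) = 52.467882
iter 1: u=1.497859  f(a)=+6.957e+00  f'(a)=-2.785e+00  a ← 52.467882 − (+6.957e+00/-2.785e+00) = 54.965752
iter 2: u=1.429790  f(a)=+5.276e-01  f'(a)=-2.377e+00  a ← 54.965752 − (+5.276e-01/-2.377e+00) = 55.187710
iter 3: u=1.424040  f(a)=+3.586e-03  f'(a)=-2.345e+00  a ← 55.187710 − (+3.586e-03/-2.345e+00) = 55.189239
iter 4: u=1.424000  f(a)=+1.681e-07  f'(a)=-2.345e+00  a ← 55.189239 − (+1.681e-07/-2.345e+00) = 55.189239
iter 5: u=1.424000  f(a)=+0.000e+00  f'(a)=-2.345e+00  a ← 55.189239 − (+0.000e+00/-2.345e+00) = 55.189239
converged: |Δa| < 1e-12 after 5 iterations
sag = a·(cosh(S/(2a)) − 1) = 55.189239·(cosh(1.424000) − 1) = 66.074014
T_max/T_min = cosh(S/(2a)) = 2.197226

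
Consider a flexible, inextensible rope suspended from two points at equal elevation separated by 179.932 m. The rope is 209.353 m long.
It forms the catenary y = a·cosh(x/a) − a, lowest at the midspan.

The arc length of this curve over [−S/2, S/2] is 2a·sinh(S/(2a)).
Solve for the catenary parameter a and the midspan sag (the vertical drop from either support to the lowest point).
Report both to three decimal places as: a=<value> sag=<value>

seed: a₀ = √(S³/(24(L−S))) = √(179.932³/(24·29.421)) = 90.829783
iter 1: u=0.990490  f(a)=+1.477e+00  f'(a)=-7.137e-01  a ← 90.829783 − (+1.477e+00/-7.137e-01) = 92.899952
iter 2: u=0.968418  f(a)=+5.202e-02  f'(a)=-6.642e-01  a ← 92.899952 − (+5.202e-02/-6.642e-01) = 92.978268
iter 3: u=0.967602  f(a)=+6.970e-05  f'(a)=-6.624e-01  a ← 92.978268 − (+6.970e-05/-6.624e-01) = 92.978374
iter 4: u=0.967601  f(a)=+1.255e-10  f'(a)=-6.624e-01  a ← 92.978374 − (+1.255e-10/-6.624e-01) = 92.978374
iter 5: u=0.967601  f(a)=-5.684e-14  f'(a)=-6.624e-01  a ← 92.978374 − (-5.684e-14/-6.624e-01) = 92.978374
converged: |Δa| < 1e-12 after 5 iterations
sag = a·(cosh(S/(2a)) − 1) = 92.978374·(cosh(0.967601) − 1) = 47.029296
T_max/T_min = cosh(S/(2a)) = 1.505809

a=92.978 sag=47.029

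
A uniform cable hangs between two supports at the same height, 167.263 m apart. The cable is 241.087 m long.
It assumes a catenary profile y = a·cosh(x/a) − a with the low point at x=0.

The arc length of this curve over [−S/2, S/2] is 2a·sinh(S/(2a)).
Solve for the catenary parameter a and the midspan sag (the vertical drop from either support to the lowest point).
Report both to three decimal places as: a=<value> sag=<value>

seed: a₀ = √(S³/(24(L−S))) = √(167.263³/(24·73.824)) = 51.391988
iter 1: u=1.627326  f(a)=+1.041e+01  f'(a)=-3.709e+00  a ← 51.391988 − (+1.041e+01/-3.709e+00) = 54.199607
iter 2: u=1.543028  f(a)=+9.144e-01  f'(a)=-3.084e+00  a ← 54.199607 − (+9.144e-01/-3.084e+00) = 54.496072
iter 3: u=1.534634  f(a)=+8.547e-03  f'(a)=-3.027e+00  a ← 54.496072 − (+8.547e-03/-3.027e+00) = 54.498895
iter 4: u=1.534554  f(a)=+7.621e-07  f'(a)=-3.026e+00  a ← 54.498895 − (+7.621e-07/-3.026e+00) = 54.498895
iter 5: u=1.534554  f(a)=-2.842e-14  f'(a)=-3.026e+00  a ← 54.498895 − (-2.842e-14/-3.026e+00) = 54.498895
converged: |Δa| < 1e-12 after 5 iterations
sag = a·(cosh(S/(2a)) − 1) = 54.498895·(cosh(1.534554) − 1) = 77.791939
T_max/T_min = cosh(S/(2a)) = 2.427404

a=54.499 sag=77.792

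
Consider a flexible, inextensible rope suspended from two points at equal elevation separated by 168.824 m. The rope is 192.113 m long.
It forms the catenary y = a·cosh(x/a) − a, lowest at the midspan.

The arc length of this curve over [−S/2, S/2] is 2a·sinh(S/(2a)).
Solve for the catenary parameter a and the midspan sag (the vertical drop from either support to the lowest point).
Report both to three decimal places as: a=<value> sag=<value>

seed: a₀ = √(S³/(24(L−S))) = √(168.824³/(24·23.289)) = 92.783390
iter 1: u=0.909775  f(a)=+9.830e-01  f'(a)=-5.448e-01  a ← 92.783390 − (+9.830e-01/-5.448e-01) = 94.587735
iter 2: u=0.892420  f(a)=+2.941e-02  f'(a)=-5.126e-01  a ← 94.587735 − (+2.941e-02/-5.126e-01) = 94.645099
iter 3: u=0.891879  f(a)=+2.812e-05  f'(a)=-5.117e-01  a ← 94.645099 − (+2.812e-05/-5.117e-01) = 94.645154
iter 4: u=0.891879  f(a)=+2.578e-11  f'(a)=-5.117e-01  a ← 94.645154 − (+2.578e-11/-5.117e-01) = 94.645154
converged: |Δa| < 1e-12 after 4 iterations
sag = a·(cosh(S/(2a)) − 1) = 94.645154·(cosh(0.891879) − 1) = 40.204972
T_max/T_min = cosh(S/(2a)) = 1.424797

a=94.645 sag=40.205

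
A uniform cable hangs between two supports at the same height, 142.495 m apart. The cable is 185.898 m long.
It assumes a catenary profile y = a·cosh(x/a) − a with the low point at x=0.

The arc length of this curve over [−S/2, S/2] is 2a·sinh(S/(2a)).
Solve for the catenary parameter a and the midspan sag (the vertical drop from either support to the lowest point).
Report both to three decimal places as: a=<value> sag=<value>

a=54.959 sag=53.022

seed: a₀ = √(S³/(24(L−S))) = √(142.495³/(24·43.403)) = 52.702831
iter 1: u=1.351872  f(a)=+4.143e+00  f'(a)=-1.968e+00  a ← 52.702831 − (+4.143e+00/-1.968e+00) = 54.807615
iter 2: u=1.299956  f(a)=+2.611e-01  f'(a)=-1.727e+00  a ← 54.807615 − (+2.611e-01/-1.727e+00) = 54.958779
iter 3: u=1.296381  f(a)=+1.192e-03  f'(a)=-1.712e+00  a ← 54.958779 − (+1.192e-03/-1.712e+00) = 54.959475
iter 4: u=1.296364  f(a)=+2.506e-08  f'(a)=-1.712e+00  a ← 54.959475 − (+2.506e-08/-1.712e+00) = 54.959475
iter 5: u=1.296364  f(a)=+2.842e-14  f'(a)=-1.712e+00  a ← 54.959475 − (+2.842e-14/-1.712e+00) = 54.959475
converged: |Δa| < 1e-12 after 5 iterations
sag = a·(cosh(S/(2a)) − 1) = 54.959475·(cosh(1.296364) − 1) = 53.022285
T_max/T_min = cosh(S/(2a)) = 1.964752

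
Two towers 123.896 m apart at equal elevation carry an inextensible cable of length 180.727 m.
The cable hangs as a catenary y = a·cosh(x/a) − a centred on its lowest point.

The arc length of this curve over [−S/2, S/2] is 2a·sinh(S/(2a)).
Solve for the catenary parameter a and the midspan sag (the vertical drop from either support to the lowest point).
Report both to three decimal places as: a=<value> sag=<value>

seed: a₀ = √(S³/(24(L−S))) = √(123.896³/(24·56.831)) = 37.341147
iter 1: u=1.658974  f(a)=+8.353e+00  f'(a)=-3.968e+00  a ← 37.341147 − (+8.353e+00/-3.968e+00) = 39.446098
iter 2: u=1.570447  f(a)=+7.584e-01  f'(a)=-3.278e+00  a ← 39.446098 − (+7.584e-01/-3.278e+00) = 39.677466
iter 3: u=1.561289  f(a)=+7.629e-03  f'(a)=-3.212e+00  a ← 39.677466 − (+7.629e-03/-3.212e+00) = 39.679841
iter 4: u=1.561196  f(a)=+7.893e-07  f'(a)=-3.211e+00  a ← 39.679841 − (+7.893e-07/-3.211e+00) = 39.679841
iter 5: u=1.561196  f(a)=+0.000e+00  f'(a)=-3.211e+00  a ← 39.679841 − (+0.000e+00/-3.211e+00) = 39.679841
converged: |Δa| < 1e-12 after 5 iterations
sag = a·(cosh(S/(2a)) − 1) = 39.679841·(cosh(1.561196) − 1) = 59.011860
T_max/T_min = cosh(S/(2a)) = 2.487200

a=39.680 sag=59.012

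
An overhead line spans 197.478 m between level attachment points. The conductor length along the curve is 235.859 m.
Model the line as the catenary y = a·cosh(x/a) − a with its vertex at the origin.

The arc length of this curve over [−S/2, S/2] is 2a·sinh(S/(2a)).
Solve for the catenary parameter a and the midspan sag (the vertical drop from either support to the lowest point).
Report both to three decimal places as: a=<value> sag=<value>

a=93.990 sag=56.813

seed: a₀ = √(S³/(24(L−S))) = √(197.478³/(24·38.381)) = 91.435389
iter 1: u=1.079877  f(a)=+2.301e+00  f'(a)=-9.416e-01  a ← 91.435389 − (+2.301e+00/-9.416e-01) = 93.879158
iter 2: u=1.051767  f(a)=+9.548e-02  f'(a)=-8.649e-01  a ← 93.879158 − (+9.548e-02/-8.649e-01) = 93.989545
iter 3: u=1.050532  f(a)=+1.801e-04  f'(a)=-8.617e-01  a ← 93.989545 − (+1.801e-04/-8.617e-01) = 93.989754
iter 4: u=1.050529  f(a)=+6.439e-10  f'(a)=-8.616e-01  a ← 93.989754 − (+6.439e-10/-8.616e-01) = 93.989754
iter 5: u=1.050529  f(a)=+0.000e+00  f'(a)=-8.616e-01  a ← 93.989754 − (+0.000e+00/-8.616e-01) = 93.989754
converged: |Δa| < 1e-12 after 5 iterations
sag = a·(cosh(S/(2a)) − 1) = 93.989754·(cosh(1.050529) − 1) = 56.812901
T_max/T_min = cosh(S/(2a)) = 1.604458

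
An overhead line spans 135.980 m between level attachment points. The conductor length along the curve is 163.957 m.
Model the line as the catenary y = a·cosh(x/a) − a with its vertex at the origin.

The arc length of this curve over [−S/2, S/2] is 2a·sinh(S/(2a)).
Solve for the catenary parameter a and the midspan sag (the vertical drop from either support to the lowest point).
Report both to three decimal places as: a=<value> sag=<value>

a=62.999 sag=40.390

seed: a₀ = √(S³/(24(L−S))) = √(135.980³/(24·27.977)) = 61.193651
iter 1: u=1.111063  f(a)=+1.778e+00  f'(a)=-1.032e+00  a ← 61.193651 − (+1.778e+00/-1.032e+00) = 62.916391
iter 2: u=1.080640  f(a)=+7.787e-02  f'(a)=-9.437e-01  a ← 62.916391 − (+7.787e-02/-9.437e-01) = 62.998901
iter 3: u=1.079225  f(a)=+1.644e-04  f'(a)=-9.398e-01  a ← 62.998901 − (+1.644e-04/-9.398e-01) = 62.999076
iter 4: u=1.079222  f(a)=+7.363e-10  f'(a)=-9.397e-01  a ← 62.999076 − (+7.363e-10/-9.397e-01) = 62.999076
iter 5: u=1.079222  f(a)=+2.842e-14  f'(a)=-9.397e-01  a ← 62.999076 − (+2.842e-14/-9.397e-01) = 62.999076
converged: |Δa| < 1e-12 after 5 iterations
sag = a·(cosh(S/(2a)) − 1) = 62.999076·(cosh(1.079222) − 1) = 40.390276
T_max/T_min = cosh(S/(2a)) = 1.641125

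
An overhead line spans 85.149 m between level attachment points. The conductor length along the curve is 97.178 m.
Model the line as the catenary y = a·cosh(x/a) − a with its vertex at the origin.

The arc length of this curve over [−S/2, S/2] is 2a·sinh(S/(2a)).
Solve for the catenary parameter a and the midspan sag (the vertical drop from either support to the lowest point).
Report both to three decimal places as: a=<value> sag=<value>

seed: a₀ = √(S³/(24(L−S))) = √(85.149³/(24·12.029)) = 46.243313
iter 1: u=0.920663  f(a)=+5.202e-01  f'(a)=-5.657e-01  a ← 46.243313 − (+5.202e-01/-5.657e-01) = 47.162900
iter 2: u=0.902712  f(a)=+1.592e-02  f'(a)=-5.315e-01  a ← 47.162900 − (+1.592e-02/-5.315e-01) = 47.192855
iter 3: u=0.902139  f(a)=+1.596e-05  f'(a)=-5.305e-01  a ← 47.192855 − (+1.596e-05/-5.305e-01) = 47.192885
iter 4: u=0.902138  f(a)=+1.607e-11  f'(a)=-5.305e-01  a ← 47.192885 − (+1.607e-11/-5.305e-01) = 47.192885
converged: |Δa| < 1e-12 after 4 iterations
sag = a·(cosh(S/(2a)) − 1) = 47.192885·(cosh(0.902138) − 1) = 20.542330
T_max/T_min = cosh(S/(2a)) = 1.435284

a=47.193 sag=20.542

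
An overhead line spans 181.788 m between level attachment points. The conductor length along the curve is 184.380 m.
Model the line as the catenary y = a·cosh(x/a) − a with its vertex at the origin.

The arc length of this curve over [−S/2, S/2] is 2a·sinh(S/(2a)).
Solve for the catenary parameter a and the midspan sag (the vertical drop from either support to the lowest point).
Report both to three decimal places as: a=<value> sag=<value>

seed: a₀ = √(S³/(24(L−S))) = √(181.788³/(24·2.592)) = 310.759703
iter 1: u=0.292490  f(a)=+1.111e-02  f'(a)=-1.682e-02  a ← 310.759703 − (+1.111e-02/-1.682e-02) = 311.420031
iter 2: u=0.291869  f(a)=+3.551e-05  f'(a)=-1.672e-02  a ← 311.420031 − (+3.551e-05/-1.672e-02) = 311.422155
iter 3: u=0.291867  f(a)=+3.654e-10  f'(a)=-1.672e-02  a ← 311.422155 − (+3.654e-10/-1.672e-02) = 311.422155
iter 4: u=0.291867  f(a)=+0.000e+00  f'(a)=-1.672e-02  a ← 311.422155 − (+0.000e+00/-1.672e-02) = 311.422155
converged: |Δa| < 1e-12 after 4 iterations
sag = a·(cosh(S/(2a)) − 1) = 311.422155·(cosh(0.291867) − 1) = 13.358932
T_max/T_min = cosh(S/(2a)) = 1.042897

a=311.422 sag=13.359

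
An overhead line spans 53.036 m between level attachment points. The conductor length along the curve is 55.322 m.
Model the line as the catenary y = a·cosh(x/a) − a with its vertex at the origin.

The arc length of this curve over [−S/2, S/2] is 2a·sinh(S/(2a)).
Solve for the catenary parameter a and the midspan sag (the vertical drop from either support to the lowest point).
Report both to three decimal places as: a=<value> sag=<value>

a=52.479 sag=6.844

seed: a₀ = √(S³/(24(L−S))) = √(53.036³/(24·2.286)) = 52.144968
iter 1: u=0.508544  f(a)=+2.974e-02  f'(a)=-8.997e-02  a ← 52.144968 − (+2.974e-02/-8.997e-02) = 52.475562
iter 2: u=0.505340  f(a)=+2.852e-04  f'(a)=-8.825e-02  a ← 52.475562 − (+2.852e-04/-8.825e-02) = 52.478794
iter 3: u=0.505309  f(a)=+2.679e-08  f'(a)=-8.823e-02  a ← 52.478794 − (+2.679e-08/-8.823e-02) = 52.478794
iter 4: u=0.505309  f(a)=+7.105e-15  f'(a)=-8.823e-02  a ← 52.478794 − (+7.105e-15/-8.823e-02) = 52.478794
converged: |Δa| < 1e-12 after 4 iterations
sag = a·(cosh(S/(2a)) − 1) = 52.478794·(cosh(0.505309) − 1) = 6.843670
T_max/T_min = cosh(S/(2a)) = 1.130408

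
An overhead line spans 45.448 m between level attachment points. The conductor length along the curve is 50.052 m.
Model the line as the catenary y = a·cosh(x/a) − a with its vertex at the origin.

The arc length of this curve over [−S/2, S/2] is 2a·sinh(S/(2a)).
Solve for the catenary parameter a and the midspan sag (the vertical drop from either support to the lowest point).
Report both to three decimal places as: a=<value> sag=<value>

a=29.580 sag=9.166

seed: a₀ = √(S³/(24(L−S))) = √(45.448³/(24·4.604)) = 29.147337
iter 1: u=0.779625  f(a)=+1.420e-01  f'(a)=-3.355e-01  a ← 29.147337 − (+1.420e-01/-3.355e-01) = 29.570426
iter 2: u=0.768471  f(a)=+3.150e-03  f'(a)=-3.208e-01  a ← 29.570426 − (+3.150e-03/-3.208e-01) = 29.580246
iter 3: u=0.768215  f(a)=+1.629e-06  f'(a)=-3.205e-01  a ← 29.580246 − (+1.629e-06/-3.205e-01) = 29.580251
iter 4: u=0.768215  f(a)=+4.334e-13  f'(a)=-3.205e-01  a ← 29.580251 − (+4.334e-13/-3.205e-01) = 29.580251
converged: |Δa| < 1e-12 after 4 iterations
sag = a·(cosh(S/(2a)) − 1) = 29.580251·(cosh(0.768215) − 1) = 9.166258
T_max/T_min = cosh(S/(2a)) = 1.309878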